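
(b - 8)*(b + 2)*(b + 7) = b^3 + b^2 - 58*b - 112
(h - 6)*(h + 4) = h^2 - 2*h - 24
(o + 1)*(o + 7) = o^2 + 8*o + 7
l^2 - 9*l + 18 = (l - 6)*(l - 3)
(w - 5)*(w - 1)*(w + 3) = w^3 - 3*w^2 - 13*w + 15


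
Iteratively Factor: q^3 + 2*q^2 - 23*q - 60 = (q + 4)*(q^2 - 2*q - 15) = (q - 5)*(q + 4)*(q + 3)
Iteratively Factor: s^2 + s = (s + 1)*(s)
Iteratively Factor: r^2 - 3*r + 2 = (r - 2)*(r - 1)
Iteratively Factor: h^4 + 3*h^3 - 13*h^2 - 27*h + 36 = (h - 1)*(h^3 + 4*h^2 - 9*h - 36) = (h - 3)*(h - 1)*(h^2 + 7*h + 12) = (h - 3)*(h - 1)*(h + 3)*(h + 4)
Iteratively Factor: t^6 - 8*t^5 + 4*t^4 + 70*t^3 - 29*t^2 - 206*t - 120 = (t + 2)*(t^5 - 10*t^4 + 24*t^3 + 22*t^2 - 73*t - 60) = (t - 3)*(t + 2)*(t^4 - 7*t^3 + 3*t^2 + 31*t + 20) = (t - 3)*(t + 1)*(t + 2)*(t^3 - 8*t^2 + 11*t + 20) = (t - 4)*(t - 3)*(t + 1)*(t + 2)*(t^2 - 4*t - 5) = (t - 4)*(t - 3)*(t + 1)^2*(t + 2)*(t - 5)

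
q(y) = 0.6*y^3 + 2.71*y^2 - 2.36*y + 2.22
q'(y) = 1.8*y^2 + 5.42*y - 2.36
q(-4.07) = 16.26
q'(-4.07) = 5.40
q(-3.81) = 17.37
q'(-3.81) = 3.12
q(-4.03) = 16.47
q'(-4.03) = 5.03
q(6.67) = 285.09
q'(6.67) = 113.87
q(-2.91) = 17.25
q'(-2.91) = -2.89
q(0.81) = 2.41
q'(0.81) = 3.21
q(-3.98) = 16.71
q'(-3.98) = 4.58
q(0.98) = 3.07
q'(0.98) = 4.68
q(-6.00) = -15.66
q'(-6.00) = 29.92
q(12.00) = 1400.94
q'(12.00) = 321.88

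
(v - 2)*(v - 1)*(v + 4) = v^3 + v^2 - 10*v + 8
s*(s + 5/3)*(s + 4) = s^3 + 17*s^2/3 + 20*s/3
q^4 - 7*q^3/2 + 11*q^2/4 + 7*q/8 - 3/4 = (q - 2)*(q - 3/2)*(q - 1/2)*(q + 1/2)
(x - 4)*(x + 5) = x^2 + x - 20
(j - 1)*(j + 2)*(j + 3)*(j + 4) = j^4 + 8*j^3 + 17*j^2 - 2*j - 24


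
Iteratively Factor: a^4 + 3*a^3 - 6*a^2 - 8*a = (a - 2)*(a^3 + 5*a^2 + 4*a) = (a - 2)*(a + 1)*(a^2 + 4*a) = (a - 2)*(a + 1)*(a + 4)*(a)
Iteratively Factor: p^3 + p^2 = (p + 1)*(p^2) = p*(p + 1)*(p)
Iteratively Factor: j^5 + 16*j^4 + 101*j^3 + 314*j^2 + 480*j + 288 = (j + 3)*(j^4 + 13*j^3 + 62*j^2 + 128*j + 96) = (j + 3)*(j + 4)*(j^3 + 9*j^2 + 26*j + 24) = (j + 2)*(j + 3)*(j + 4)*(j^2 + 7*j + 12) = (j + 2)*(j + 3)*(j + 4)^2*(j + 3)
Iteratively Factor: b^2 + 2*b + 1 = (b + 1)*(b + 1)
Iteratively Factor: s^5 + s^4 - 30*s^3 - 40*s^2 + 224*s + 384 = (s + 2)*(s^4 - s^3 - 28*s^2 + 16*s + 192) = (s + 2)*(s + 4)*(s^3 - 5*s^2 - 8*s + 48) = (s - 4)*(s + 2)*(s + 4)*(s^2 - s - 12) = (s - 4)^2*(s + 2)*(s + 4)*(s + 3)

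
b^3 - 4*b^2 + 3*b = b*(b - 3)*(b - 1)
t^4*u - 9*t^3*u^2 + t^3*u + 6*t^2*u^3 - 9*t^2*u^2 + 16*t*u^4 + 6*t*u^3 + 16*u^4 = (t - 8*u)*(t - 2*u)*(t + u)*(t*u + u)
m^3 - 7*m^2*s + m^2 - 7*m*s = m*(m + 1)*(m - 7*s)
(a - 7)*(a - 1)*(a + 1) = a^3 - 7*a^2 - a + 7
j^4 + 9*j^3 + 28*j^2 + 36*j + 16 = (j + 1)*(j + 2)^2*(j + 4)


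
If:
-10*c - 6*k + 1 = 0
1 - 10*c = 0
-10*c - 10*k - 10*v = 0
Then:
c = 1/10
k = 0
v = -1/10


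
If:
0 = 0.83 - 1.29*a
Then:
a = 0.64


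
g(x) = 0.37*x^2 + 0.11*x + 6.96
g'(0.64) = 0.58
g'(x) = 0.74*x + 0.11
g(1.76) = 8.30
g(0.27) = 7.02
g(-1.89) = 8.07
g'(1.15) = 0.96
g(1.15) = 7.58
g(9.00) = 37.92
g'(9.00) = 6.77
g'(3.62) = 2.79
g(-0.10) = 6.95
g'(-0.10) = 0.04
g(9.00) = 37.92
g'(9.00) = 6.77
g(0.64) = 7.18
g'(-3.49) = -2.47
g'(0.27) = 0.31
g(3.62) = 12.21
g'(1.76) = 1.41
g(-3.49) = 11.08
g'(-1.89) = -1.29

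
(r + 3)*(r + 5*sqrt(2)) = r^2 + 3*r + 5*sqrt(2)*r + 15*sqrt(2)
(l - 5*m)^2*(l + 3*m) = l^3 - 7*l^2*m - 5*l*m^2 + 75*m^3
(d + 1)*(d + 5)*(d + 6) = d^3 + 12*d^2 + 41*d + 30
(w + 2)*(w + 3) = w^2 + 5*w + 6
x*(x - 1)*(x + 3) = x^3 + 2*x^2 - 3*x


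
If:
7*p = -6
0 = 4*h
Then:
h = 0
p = -6/7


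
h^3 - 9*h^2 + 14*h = h*(h - 7)*(h - 2)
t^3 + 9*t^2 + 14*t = t*(t + 2)*(t + 7)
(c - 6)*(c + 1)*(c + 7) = c^3 + 2*c^2 - 41*c - 42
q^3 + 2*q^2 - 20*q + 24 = (q - 2)^2*(q + 6)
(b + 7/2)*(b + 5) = b^2 + 17*b/2 + 35/2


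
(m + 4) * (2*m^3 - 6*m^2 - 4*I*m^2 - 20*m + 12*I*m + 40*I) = 2*m^4 + 2*m^3 - 4*I*m^3 - 44*m^2 - 4*I*m^2 - 80*m + 88*I*m + 160*I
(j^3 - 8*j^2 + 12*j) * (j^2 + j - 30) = j^5 - 7*j^4 - 26*j^3 + 252*j^2 - 360*j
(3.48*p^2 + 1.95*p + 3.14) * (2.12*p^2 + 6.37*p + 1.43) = 7.3776*p^4 + 26.3016*p^3 + 24.0547*p^2 + 22.7903*p + 4.4902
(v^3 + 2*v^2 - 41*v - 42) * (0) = 0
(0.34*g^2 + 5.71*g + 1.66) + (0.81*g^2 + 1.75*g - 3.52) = 1.15*g^2 + 7.46*g - 1.86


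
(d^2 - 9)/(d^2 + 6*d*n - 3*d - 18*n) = (d + 3)/(d + 6*n)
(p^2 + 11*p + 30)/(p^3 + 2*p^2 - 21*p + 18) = (p + 5)/(p^2 - 4*p + 3)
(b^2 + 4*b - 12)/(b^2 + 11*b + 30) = (b - 2)/(b + 5)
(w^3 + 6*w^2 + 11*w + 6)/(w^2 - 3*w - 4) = (w^2 + 5*w + 6)/(w - 4)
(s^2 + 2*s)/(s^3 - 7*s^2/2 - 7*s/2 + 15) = 2*s/(2*s^2 - 11*s + 15)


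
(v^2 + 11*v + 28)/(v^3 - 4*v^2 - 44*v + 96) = (v^2 + 11*v + 28)/(v^3 - 4*v^2 - 44*v + 96)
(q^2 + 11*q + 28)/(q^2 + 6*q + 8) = (q + 7)/(q + 2)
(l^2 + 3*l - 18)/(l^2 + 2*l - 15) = (l + 6)/(l + 5)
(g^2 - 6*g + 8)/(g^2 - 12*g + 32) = (g - 2)/(g - 8)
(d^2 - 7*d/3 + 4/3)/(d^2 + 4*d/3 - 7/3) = (3*d - 4)/(3*d + 7)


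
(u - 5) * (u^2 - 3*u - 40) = u^3 - 8*u^2 - 25*u + 200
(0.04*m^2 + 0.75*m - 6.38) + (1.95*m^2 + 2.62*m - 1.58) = 1.99*m^2 + 3.37*m - 7.96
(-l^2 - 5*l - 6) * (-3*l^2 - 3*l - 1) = 3*l^4 + 18*l^3 + 34*l^2 + 23*l + 6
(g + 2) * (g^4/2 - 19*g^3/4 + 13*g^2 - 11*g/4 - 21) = g^5/2 - 15*g^4/4 + 7*g^3/2 + 93*g^2/4 - 53*g/2 - 42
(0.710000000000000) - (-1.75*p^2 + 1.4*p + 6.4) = 1.75*p^2 - 1.4*p - 5.69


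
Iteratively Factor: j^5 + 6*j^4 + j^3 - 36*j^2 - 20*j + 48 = (j - 1)*(j^4 + 7*j^3 + 8*j^2 - 28*j - 48) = (j - 1)*(j + 2)*(j^3 + 5*j^2 - 2*j - 24) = (j - 1)*(j + 2)*(j + 4)*(j^2 + j - 6) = (j - 2)*(j - 1)*(j + 2)*(j + 4)*(j + 3)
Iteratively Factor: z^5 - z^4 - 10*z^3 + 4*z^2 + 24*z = (z - 2)*(z^4 + z^3 - 8*z^2 - 12*z) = (z - 2)*(z + 2)*(z^3 - z^2 - 6*z) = (z - 3)*(z - 2)*(z + 2)*(z^2 + 2*z) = (z - 3)*(z - 2)*(z + 2)^2*(z)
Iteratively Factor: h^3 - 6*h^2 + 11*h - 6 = (h - 1)*(h^2 - 5*h + 6) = (h - 3)*(h - 1)*(h - 2)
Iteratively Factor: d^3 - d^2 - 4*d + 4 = (d - 1)*(d^2 - 4) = (d - 1)*(d + 2)*(d - 2)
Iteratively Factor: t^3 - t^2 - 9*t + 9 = (t - 1)*(t^2 - 9) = (t - 3)*(t - 1)*(t + 3)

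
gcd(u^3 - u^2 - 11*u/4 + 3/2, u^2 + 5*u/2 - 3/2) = u - 1/2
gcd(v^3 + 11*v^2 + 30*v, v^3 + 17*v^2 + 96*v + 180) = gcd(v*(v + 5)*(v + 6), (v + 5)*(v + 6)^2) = v^2 + 11*v + 30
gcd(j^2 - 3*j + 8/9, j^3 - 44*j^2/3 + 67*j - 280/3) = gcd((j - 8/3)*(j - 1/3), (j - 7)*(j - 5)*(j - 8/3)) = j - 8/3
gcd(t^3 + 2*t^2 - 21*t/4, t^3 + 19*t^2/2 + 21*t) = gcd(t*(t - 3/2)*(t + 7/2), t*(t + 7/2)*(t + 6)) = t^2 + 7*t/2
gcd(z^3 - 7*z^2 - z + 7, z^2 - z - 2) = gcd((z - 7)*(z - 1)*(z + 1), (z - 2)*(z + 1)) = z + 1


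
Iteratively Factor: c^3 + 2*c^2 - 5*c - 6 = (c - 2)*(c^2 + 4*c + 3) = (c - 2)*(c + 3)*(c + 1)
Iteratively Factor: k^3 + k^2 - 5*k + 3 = (k - 1)*(k^2 + 2*k - 3) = (k - 1)^2*(k + 3)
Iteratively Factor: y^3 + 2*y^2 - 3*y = (y - 1)*(y^2 + 3*y) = (y - 1)*(y + 3)*(y)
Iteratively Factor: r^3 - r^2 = (r)*(r^2 - r) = r*(r - 1)*(r)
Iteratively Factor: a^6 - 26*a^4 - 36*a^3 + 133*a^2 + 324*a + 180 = (a + 3)*(a^5 - 3*a^4 - 17*a^3 + 15*a^2 + 88*a + 60) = (a + 1)*(a + 3)*(a^4 - 4*a^3 - 13*a^2 + 28*a + 60) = (a + 1)*(a + 2)*(a + 3)*(a^3 - 6*a^2 - a + 30) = (a - 3)*(a + 1)*(a + 2)*(a + 3)*(a^2 - 3*a - 10) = (a - 5)*(a - 3)*(a + 1)*(a + 2)*(a + 3)*(a + 2)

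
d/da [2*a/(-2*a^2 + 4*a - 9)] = 2*(2*a^2 - 9)/(4*a^4 - 16*a^3 + 52*a^2 - 72*a + 81)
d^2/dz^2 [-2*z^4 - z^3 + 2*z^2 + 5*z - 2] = -24*z^2 - 6*z + 4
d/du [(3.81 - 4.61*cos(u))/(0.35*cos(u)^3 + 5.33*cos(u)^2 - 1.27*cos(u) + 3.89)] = (-3.227*cos(u)^3 - 20.5708*cos(u)^2 + 40.6146*cos(u) + 13.0942)*sin(u)/(0.1225*cos(u)^6 + 3.731*cos(u)^5 + 27.5199*cos(u)^4 - 10.8152*cos(u)^3 + 43.0803*cos(u)^2 - 9.8806*cos(u) + 15.1321)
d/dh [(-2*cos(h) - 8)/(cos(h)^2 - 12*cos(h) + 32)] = 2*(sin(h)^2 - 8*cos(h) + 79)*sin(h)/(cos(h)^2 - 12*cos(h) + 32)^2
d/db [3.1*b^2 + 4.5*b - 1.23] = 6.2*b + 4.5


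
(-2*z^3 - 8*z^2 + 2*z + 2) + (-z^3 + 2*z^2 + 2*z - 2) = -3*z^3 - 6*z^2 + 4*z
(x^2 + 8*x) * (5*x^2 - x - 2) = 5*x^4 + 39*x^3 - 10*x^2 - 16*x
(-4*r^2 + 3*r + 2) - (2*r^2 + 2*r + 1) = -6*r^2 + r + 1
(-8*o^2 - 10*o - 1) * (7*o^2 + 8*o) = -56*o^4 - 134*o^3 - 87*o^2 - 8*o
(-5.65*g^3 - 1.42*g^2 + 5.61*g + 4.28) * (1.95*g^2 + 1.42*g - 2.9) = -11.0175*g^5 - 10.792*g^4 + 25.3081*g^3 + 20.4302*g^2 - 10.1914*g - 12.412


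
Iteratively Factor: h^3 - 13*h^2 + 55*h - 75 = (h - 5)*(h^2 - 8*h + 15) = (h - 5)^2*(h - 3)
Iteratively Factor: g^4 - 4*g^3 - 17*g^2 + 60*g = (g - 5)*(g^3 + g^2 - 12*g) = g*(g - 5)*(g^2 + g - 12) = g*(g - 5)*(g - 3)*(g + 4)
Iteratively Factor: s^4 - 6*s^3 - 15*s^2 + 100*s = (s + 4)*(s^3 - 10*s^2 + 25*s) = (s - 5)*(s + 4)*(s^2 - 5*s) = s*(s - 5)*(s + 4)*(s - 5)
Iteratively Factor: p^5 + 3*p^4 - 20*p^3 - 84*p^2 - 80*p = (p + 2)*(p^4 + p^3 - 22*p^2 - 40*p) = p*(p + 2)*(p^3 + p^2 - 22*p - 40) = p*(p + 2)^2*(p^2 - p - 20) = p*(p - 5)*(p + 2)^2*(p + 4)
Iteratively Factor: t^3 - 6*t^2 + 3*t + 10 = (t - 2)*(t^2 - 4*t - 5) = (t - 5)*(t - 2)*(t + 1)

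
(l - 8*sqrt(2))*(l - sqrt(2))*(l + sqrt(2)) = l^3 - 8*sqrt(2)*l^2 - 2*l + 16*sqrt(2)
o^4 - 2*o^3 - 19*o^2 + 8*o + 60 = (o - 5)*(o - 2)*(o + 2)*(o + 3)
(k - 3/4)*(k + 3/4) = k^2 - 9/16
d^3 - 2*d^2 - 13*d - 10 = (d - 5)*(d + 1)*(d + 2)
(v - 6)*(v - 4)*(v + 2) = v^3 - 8*v^2 + 4*v + 48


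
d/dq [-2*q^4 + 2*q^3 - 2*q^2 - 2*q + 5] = -8*q^3 + 6*q^2 - 4*q - 2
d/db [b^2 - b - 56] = 2*b - 1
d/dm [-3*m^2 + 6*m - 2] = 6 - 6*m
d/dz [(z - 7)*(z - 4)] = 2*z - 11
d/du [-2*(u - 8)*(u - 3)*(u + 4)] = -6*u^2 + 28*u + 40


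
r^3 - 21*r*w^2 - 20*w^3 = (r - 5*w)*(r + w)*(r + 4*w)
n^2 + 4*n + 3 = (n + 1)*(n + 3)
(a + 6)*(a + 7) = a^2 + 13*a + 42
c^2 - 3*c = c*(c - 3)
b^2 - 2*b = b*(b - 2)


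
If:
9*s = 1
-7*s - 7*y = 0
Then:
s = 1/9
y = -1/9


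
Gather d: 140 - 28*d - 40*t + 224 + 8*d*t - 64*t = d*(8*t - 28) - 104*t + 364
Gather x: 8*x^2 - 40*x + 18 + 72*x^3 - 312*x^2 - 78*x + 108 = 72*x^3 - 304*x^2 - 118*x + 126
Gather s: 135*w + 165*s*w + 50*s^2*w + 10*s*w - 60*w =50*s^2*w + 175*s*w + 75*w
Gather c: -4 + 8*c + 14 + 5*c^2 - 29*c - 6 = 5*c^2 - 21*c + 4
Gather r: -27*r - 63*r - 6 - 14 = -90*r - 20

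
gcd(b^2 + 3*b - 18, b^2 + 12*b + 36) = b + 6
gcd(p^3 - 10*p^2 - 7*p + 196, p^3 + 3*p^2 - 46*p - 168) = p^2 - 3*p - 28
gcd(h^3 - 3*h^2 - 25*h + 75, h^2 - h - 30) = h + 5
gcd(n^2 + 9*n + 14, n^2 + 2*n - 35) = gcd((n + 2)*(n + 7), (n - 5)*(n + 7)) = n + 7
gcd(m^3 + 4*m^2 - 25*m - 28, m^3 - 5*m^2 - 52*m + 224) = m^2 + 3*m - 28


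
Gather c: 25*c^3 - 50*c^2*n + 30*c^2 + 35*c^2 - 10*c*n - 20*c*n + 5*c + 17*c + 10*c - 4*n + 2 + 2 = 25*c^3 + c^2*(65 - 50*n) + c*(32 - 30*n) - 4*n + 4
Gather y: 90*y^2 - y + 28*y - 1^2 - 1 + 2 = 90*y^2 + 27*y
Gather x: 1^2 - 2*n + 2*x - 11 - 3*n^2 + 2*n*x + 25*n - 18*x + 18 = -3*n^2 + 23*n + x*(2*n - 16) + 8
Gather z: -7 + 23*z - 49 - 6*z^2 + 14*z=-6*z^2 + 37*z - 56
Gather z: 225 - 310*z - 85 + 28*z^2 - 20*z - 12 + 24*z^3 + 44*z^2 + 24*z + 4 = 24*z^3 + 72*z^2 - 306*z + 132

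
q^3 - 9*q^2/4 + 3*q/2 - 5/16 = (q - 5/4)*(q - 1/2)^2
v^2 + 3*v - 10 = (v - 2)*(v + 5)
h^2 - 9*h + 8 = (h - 8)*(h - 1)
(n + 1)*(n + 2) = n^2 + 3*n + 2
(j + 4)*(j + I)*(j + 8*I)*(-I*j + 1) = -I*j^4 + 10*j^3 - 4*I*j^3 + 40*j^2 + 17*I*j^2 - 8*j + 68*I*j - 32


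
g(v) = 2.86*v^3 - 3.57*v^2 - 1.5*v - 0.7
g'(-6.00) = 350.22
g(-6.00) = -737.98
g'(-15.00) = 2036.10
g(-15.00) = -10433.95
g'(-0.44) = 3.30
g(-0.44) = -0.97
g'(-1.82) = 39.92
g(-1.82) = -27.04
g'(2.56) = 36.45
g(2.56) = 20.05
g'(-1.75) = 37.27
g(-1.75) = -24.34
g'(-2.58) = 74.03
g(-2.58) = -69.71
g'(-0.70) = 7.70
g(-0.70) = -2.38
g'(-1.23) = 20.26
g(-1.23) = -9.58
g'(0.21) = -2.62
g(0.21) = -1.15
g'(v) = 8.58*v^2 - 7.14*v - 1.5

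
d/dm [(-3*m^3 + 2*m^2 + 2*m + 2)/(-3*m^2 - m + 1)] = (9*m^4 + 6*m^3 - 5*m^2 + 16*m + 4)/(9*m^4 + 6*m^3 - 5*m^2 - 2*m + 1)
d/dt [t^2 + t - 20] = 2*t + 1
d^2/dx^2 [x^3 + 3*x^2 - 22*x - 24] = 6*x + 6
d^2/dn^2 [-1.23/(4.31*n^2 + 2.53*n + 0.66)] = (45.697206*n^2 + 26.824578*n - 1.23*(8.62*n + 2.53)*(17.24*n + 5.06) + 6.997716)/(4.31*n^2 + 2.53*n + 0.66)^3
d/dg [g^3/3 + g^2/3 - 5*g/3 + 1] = g^2 + 2*g/3 - 5/3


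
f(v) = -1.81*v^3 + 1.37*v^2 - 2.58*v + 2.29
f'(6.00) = -181.62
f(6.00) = -354.83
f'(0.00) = -2.58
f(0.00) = 2.29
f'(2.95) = -41.75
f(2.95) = -39.87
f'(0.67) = -3.18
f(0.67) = 0.63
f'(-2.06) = -31.27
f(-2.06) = 29.24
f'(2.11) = -20.97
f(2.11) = -14.06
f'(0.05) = -2.46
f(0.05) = 2.16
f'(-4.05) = -102.74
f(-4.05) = 155.45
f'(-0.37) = -4.34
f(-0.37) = 3.52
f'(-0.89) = -9.32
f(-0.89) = 6.95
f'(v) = -5.43*v^2 + 2.74*v - 2.58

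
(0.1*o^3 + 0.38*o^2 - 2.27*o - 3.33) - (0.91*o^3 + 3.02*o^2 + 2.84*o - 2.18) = -0.81*o^3 - 2.64*o^2 - 5.11*o - 1.15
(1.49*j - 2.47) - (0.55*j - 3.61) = 0.94*j + 1.14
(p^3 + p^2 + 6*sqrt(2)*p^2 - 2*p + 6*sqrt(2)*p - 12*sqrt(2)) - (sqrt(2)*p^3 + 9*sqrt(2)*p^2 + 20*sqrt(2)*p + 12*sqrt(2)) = -sqrt(2)*p^3 + p^3 - 3*sqrt(2)*p^2 + p^2 - 14*sqrt(2)*p - 2*p - 24*sqrt(2)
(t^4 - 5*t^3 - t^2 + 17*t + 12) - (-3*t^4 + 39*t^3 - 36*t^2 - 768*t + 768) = 4*t^4 - 44*t^3 + 35*t^2 + 785*t - 756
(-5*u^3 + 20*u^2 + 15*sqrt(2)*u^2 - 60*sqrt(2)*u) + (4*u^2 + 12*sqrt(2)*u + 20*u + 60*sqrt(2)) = -5*u^3 + 15*sqrt(2)*u^2 + 24*u^2 - 48*sqrt(2)*u + 20*u + 60*sqrt(2)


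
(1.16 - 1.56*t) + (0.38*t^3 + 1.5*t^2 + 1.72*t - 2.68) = 0.38*t^3 + 1.5*t^2 + 0.16*t - 1.52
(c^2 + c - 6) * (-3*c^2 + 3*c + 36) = -3*c^4 + 57*c^2 + 18*c - 216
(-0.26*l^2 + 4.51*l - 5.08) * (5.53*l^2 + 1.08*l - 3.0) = -1.4378*l^4 + 24.6595*l^3 - 22.4416*l^2 - 19.0164*l + 15.24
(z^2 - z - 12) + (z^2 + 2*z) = 2*z^2 + z - 12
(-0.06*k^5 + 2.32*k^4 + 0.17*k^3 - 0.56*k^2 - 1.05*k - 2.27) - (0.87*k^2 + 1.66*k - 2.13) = -0.06*k^5 + 2.32*k^4 + 0.17*k^3 - 1.43*k^2 - 2.71*k - 0.14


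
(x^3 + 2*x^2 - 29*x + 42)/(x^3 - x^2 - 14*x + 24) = (x + 7)/(x + 4)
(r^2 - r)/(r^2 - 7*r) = (r - 1)/(r - 7)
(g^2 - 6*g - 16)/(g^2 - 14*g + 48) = (g + 2)/(g - 6)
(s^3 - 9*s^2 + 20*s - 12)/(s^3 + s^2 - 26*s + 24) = (s^2 - 8*s + 12)/(s^2 + 2*s - 24)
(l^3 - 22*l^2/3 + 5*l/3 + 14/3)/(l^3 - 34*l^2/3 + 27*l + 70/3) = (l - 1)/(l - 5)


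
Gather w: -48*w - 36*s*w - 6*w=w*(-36*s - 54)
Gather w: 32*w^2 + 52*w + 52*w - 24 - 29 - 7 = 32*w^2 + 104*w - 60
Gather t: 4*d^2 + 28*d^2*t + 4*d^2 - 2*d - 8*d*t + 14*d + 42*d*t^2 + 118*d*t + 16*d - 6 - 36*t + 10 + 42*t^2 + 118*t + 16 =8*d^2 + 28*d + t^2*(42*d + 42) + t*(28*d^2 + 110*d + 82) + 20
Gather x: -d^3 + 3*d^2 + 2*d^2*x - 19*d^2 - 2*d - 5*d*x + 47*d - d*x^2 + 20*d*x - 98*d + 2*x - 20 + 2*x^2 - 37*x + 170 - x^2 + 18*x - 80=-d^3 - 16*d^2 - 53*d + x^2*(1 - d) + x*(2*d^2 + 15*d - 17) + 70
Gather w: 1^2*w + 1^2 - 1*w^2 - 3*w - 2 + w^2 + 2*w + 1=0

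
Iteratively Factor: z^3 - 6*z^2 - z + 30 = (z - 3)*(z^2 - 3*z - 10) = (z - 5)*(z - 3)*(z + 2)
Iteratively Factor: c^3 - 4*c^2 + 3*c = (c - 3)*(c^2 - c) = c*(c - 3)*(c - 1)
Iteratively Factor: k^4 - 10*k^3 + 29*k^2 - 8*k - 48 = (k + 1)*(k^3 - 11*k^2 + 40*k - 48) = (k - 4)*(k + 1)*(k^2 - 7*k + 12) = (k - 4)*(k - 3)*(k + 1)*(k - 4)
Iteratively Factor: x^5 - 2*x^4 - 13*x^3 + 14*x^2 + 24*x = (x + 1)*(x^4 - 3*x^3 - 10*x^2 + 24*x) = (x - 4)*(x + 1)*(x^3 + x^2 - 6*x) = x*(x - 4)*(x + 1)*(x^2 + x - 6) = x*(x - 4)*(x + 1)*(x + 3)*(x - 2)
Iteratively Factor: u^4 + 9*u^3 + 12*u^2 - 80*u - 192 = (u + 4)*(u^3 + 5*u^2 - 8*u - 48) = (u + 4)^2*(u^2 + u - 12) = (u - 3)*(u + 4)^2*(u + 4)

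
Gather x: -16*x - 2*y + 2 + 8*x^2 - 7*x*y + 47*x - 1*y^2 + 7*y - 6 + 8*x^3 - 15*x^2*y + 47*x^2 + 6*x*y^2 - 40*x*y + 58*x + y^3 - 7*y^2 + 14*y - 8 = 8*x^3 + x^2*(55 - 15*y) + x*(6*y^2 - 47*y + 89) + y^3 - 8*y^2 + 19*y - 12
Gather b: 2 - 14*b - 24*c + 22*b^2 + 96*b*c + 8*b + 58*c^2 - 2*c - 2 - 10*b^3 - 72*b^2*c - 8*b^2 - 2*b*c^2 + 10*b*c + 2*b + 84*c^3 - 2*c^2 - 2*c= -10*b^3 + b^2*(14 - 72*c) + b*(-2*c^2 + 106*c - 4) + 84*c^3 + 56*c^2 - 28*c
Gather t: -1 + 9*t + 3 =9*t + 2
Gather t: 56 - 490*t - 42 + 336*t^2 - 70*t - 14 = 336*t^2 - 560*t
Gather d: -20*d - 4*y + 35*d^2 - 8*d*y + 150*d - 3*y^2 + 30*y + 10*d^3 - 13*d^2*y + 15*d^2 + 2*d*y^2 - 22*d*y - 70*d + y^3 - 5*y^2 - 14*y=10*d^3 + d^2*(50 - 13*y) + d*(2*y^2 - 30*y + 60) + y^3 - 8*y^2 + 12*y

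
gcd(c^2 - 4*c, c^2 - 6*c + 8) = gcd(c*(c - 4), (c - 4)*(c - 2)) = c - 4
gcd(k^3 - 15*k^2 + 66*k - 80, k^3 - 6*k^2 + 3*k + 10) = k^2 - 7*k + 10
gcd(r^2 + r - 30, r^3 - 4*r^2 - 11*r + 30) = r - 5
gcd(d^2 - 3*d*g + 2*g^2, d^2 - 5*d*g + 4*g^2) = d - g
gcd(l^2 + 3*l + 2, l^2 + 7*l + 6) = l + 1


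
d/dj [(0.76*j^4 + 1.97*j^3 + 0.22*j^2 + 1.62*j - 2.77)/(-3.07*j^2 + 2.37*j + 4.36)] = (-4.6664*j^5 - 0.644299999999999*j^4 + 22.5922*j^3 + 31.2624*j^2 - 15.0894*j + 13.6281)/(9.4249*j^4 - 14.5518*j^3 - 21.1535*j^2 + 20.6664*j + 19.0096)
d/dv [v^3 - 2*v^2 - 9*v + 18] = 3*v^2 - 4*v - 9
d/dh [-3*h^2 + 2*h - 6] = 2 - 6*h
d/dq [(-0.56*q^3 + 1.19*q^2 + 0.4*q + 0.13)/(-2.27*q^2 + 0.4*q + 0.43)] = (1.2712*q^4 - 0.448*q^3 + 0.6616*q^2 + 1.6136*q + 0.12)/(5.1529*q^4 - 1.816*q^3 - 1.7922*q^2 + 0.344*q + 0.1849)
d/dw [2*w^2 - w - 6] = 4*w - 1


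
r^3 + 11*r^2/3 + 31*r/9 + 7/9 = (r + 1/3)*(r + 1)*(r + 7/3)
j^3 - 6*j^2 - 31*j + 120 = (j - 8)*(j - 3)*(j + 5)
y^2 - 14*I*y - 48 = (y - 8*I)*(y - 6*I)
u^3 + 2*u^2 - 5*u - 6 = (u - 2)*(u + 1)*(u + 3)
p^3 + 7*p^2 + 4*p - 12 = (p - 1)*(p + 2)*(p + 6)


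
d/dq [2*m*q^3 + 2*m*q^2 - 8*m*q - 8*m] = 2*m*(3*q^2 + 2*q - 4)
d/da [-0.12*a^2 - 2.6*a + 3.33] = -0.24*a - 2.6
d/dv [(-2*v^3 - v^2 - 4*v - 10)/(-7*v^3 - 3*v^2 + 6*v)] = (-v^4 - 80*v^3 - 228*v^2 - 60*v + 60)/(v^2*(49*v^4 + 42*v^3 - 75*v^2 - 36*v + 36))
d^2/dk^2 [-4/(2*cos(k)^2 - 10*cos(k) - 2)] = 2*(-4*sin(k)^4 + 31*sin(k)^2 - 55*cos(k)/4 + 15*cos(3*k)/4 + 25)/(sin(k)^2 + 5*cos(k))^3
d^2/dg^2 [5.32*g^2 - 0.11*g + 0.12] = 10.6400000000000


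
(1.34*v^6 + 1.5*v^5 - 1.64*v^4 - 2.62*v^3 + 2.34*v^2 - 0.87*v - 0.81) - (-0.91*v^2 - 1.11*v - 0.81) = 1.34*v^6 + 1.5*v^5 - 1.64*v^4 - 2.62*v^3 + 3.25*v^2 + 0.24*v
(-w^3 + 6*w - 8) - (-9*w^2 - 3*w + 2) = -w^3 + 9*w^2 + 9*w - 10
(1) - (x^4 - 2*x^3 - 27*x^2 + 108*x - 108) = -x^4 + 2*x^3 + 27*x^2 - 108*x + 109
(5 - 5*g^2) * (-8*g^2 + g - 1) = 40*g^4 - 5*g^3 - 35*g^2 + 5*g - 5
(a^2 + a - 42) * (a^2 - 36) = a^4 + a^3 - 78*a^2 - 36*a + 1512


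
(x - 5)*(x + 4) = x^2 - x - 20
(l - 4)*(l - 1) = l^2 - 5*l + 4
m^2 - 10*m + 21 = (m - 7)*(m - 3)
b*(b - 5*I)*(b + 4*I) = b^3 - I*b^2 + 20*b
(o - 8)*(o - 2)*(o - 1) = o^3 - 11*o^2 + 26*o - 16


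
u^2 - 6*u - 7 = (u - 7)*(u + 1)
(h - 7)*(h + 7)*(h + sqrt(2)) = h^3 + sqrt(2)*h^2 - 49*h - 49*sqrt(2)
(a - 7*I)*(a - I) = a^2 - 8*I*a - 7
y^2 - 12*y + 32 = (y - 8)*(y - 4)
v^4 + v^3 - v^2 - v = v*(v - 1)*(v + 1)^2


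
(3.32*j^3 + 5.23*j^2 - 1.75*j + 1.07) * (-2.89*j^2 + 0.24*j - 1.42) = -9.5948*j^5 - 14.3179*j^4 + 1.5983*j^3 - 10.9389*j^2 + 2.7418*j - 1.5194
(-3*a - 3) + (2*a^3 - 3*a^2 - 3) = 2*a^3 - 3*a^2 - 3*a - 6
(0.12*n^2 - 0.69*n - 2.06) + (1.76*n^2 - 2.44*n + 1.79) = 1.88*n^2 - 3.13*n - 0.27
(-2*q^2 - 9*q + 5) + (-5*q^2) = -7*q^2 - 9*q + 5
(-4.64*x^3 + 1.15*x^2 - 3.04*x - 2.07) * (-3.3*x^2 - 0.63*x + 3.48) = 15.312*x^5 - 0.871799999999999*x^4 - 6.8397*x^3 + 12.7482*x^2 - 9.2751*x - 7.2036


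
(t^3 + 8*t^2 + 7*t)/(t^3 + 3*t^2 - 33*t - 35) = t/(t - 5)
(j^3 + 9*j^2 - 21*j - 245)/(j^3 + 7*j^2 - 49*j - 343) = (j - 5)/(j - 7)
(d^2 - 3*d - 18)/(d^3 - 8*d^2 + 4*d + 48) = (d + 3)/(d^2 - 2*d - 8)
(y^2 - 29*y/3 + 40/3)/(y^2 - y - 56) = (y - 5/3)/(y + 7)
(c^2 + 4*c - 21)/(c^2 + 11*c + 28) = (c - 3)/(c + 4)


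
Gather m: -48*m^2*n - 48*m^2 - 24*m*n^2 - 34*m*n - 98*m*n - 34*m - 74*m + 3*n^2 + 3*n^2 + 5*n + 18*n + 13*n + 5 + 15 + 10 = m^2*(-48*n - 48) + m*(-24*n^2 - 132*n - 108) + 6*n^2 + 36*n + 30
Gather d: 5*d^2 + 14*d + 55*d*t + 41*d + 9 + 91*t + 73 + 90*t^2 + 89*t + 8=5*d^2 + d*(55*t + 55) + 90*t^2 + 180*t + 90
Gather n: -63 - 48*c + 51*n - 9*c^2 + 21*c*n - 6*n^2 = -9*c^2 - 48*c - 6*n^2 + n*(21*c + 51) - 63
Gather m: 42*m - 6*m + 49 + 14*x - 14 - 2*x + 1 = 36*m + 12*x + 36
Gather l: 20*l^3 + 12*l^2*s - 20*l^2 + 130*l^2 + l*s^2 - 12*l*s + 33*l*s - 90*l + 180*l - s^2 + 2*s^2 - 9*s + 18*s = 20*l^3 + l^2*(12*s + 110) + l*(s^2 + 21*s + 90) + s^2 + 9*s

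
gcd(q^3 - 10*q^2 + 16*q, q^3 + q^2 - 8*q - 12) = 1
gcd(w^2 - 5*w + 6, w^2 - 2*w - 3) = w - 3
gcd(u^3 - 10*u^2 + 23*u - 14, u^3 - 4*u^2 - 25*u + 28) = u^2 - 8*u + 7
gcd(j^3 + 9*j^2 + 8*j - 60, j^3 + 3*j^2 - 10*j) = j^2 + 3*j - 10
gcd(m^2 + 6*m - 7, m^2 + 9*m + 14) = m + 7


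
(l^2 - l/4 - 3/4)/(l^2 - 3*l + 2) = (l + 3/4)/(l - 2)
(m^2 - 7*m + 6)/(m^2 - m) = (m - 6)/m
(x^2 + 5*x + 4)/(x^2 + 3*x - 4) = (x + 1)/(x - 1)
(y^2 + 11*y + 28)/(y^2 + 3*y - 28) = (y + 4)/(y - 4)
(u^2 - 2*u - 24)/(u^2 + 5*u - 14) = (u^2 - 2*u - 24)/(u^2 + 5*u - 14)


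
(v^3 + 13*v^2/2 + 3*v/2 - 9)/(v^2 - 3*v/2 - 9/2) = (v^2 + 5*v - 6)/(v - 3)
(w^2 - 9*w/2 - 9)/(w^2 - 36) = (w + 3/2)/(w + 6)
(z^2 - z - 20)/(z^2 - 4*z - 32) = (z - 5)/(z - 8)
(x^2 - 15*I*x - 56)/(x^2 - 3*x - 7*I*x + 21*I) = (x - 8*I)/(x - 3)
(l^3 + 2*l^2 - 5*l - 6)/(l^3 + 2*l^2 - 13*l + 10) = (l^2 + 4*l + 3)/(l^2 + 4*l - 5)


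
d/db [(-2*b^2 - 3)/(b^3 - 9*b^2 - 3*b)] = (2*b^4 + 15*b^2 - 54*b - 9)/(b^2*(b^4 - 18*b^3 + 75*b^2 + 54*b + 9))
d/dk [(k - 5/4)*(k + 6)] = 2*k + 19/4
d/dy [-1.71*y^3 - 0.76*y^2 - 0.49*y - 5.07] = -5.13*y^2 - 1.52*y - 0.49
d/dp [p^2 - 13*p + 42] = 2*p - 13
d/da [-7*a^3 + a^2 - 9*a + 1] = -21*a^2 + 2*a - 9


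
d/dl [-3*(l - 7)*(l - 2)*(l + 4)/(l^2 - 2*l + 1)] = 3*(-l^3 + 3*l^2 - 32*l + 90)/(l^3 - 3*l^2 + 3*l - 1)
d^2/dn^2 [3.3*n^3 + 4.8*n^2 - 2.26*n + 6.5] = 19.8*n + 9.6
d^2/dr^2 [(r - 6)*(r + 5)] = 2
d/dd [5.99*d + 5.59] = 5.99000000000000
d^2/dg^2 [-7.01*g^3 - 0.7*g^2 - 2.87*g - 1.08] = -42.06*g - 1.4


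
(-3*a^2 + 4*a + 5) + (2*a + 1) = -3*a^2 + 6*a + 6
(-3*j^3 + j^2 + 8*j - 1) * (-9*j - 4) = 27*j^4 + 3*j^3 - 76*j^2 - 23*j + 4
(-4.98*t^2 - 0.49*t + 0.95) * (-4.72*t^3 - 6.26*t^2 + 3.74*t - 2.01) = 23.5056*t^5 + 33.4876*t^4 - 20.0418*t^3 + 2.2302*t^2 + 4.5379*t - 1.9095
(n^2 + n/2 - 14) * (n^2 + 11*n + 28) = n^4 + 23*n^3/2 + 39*n^2/2 - 140*n - 392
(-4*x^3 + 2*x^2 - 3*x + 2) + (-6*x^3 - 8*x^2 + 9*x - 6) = -10*x^3 - 6*x^2 + 6*x - 4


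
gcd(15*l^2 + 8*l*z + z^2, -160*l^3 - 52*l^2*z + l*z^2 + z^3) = 5*l + z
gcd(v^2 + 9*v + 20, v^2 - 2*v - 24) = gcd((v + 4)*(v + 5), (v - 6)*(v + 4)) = v + 4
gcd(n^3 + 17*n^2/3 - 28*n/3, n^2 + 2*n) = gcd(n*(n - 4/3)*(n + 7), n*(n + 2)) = n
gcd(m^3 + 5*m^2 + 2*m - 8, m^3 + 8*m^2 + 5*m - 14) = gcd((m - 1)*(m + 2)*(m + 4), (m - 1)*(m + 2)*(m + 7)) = m^2 + m - 2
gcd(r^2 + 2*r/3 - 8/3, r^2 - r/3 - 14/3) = r + 2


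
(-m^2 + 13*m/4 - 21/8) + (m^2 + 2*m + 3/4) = 21*m/4 - 15/8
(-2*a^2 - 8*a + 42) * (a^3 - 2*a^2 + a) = -2*a^5 - 4*a^4 + 56*a^3 - 92*a^2 + 42*a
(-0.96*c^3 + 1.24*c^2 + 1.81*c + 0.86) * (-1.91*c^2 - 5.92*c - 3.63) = 1.8336*c^5 + 3.3148*c^4 - 7.3131*c^3 - 16.859*c^2 - 11.6615*c - 3.1218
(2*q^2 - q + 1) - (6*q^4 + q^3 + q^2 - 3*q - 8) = -6*q^4 - q^3 + q^2 + 2*q + 9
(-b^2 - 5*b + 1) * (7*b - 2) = -7*b^3 - 33*b^2 + 17*b - 2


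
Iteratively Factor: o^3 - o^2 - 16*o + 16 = (o - 1)*(o^2 - 16) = (o - 4)*(o - 1)*(o + 4)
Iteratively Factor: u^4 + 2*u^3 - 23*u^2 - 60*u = (u + 4)*(u^3 - 2*u^2 - 15*u) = u*(u + 4)*(u^2 - 2*u - 15) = u*(u - 5)*(u + 4)*(u + 3)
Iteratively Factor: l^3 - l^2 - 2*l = (l)*(l^2 - l - 2) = l*(l + 1)*(l - 2)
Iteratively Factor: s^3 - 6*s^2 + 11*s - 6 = (s - 2)*(s^2 - 4*s + 3) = (s - 3)*(s - 2)*(s - 1)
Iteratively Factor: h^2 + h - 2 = (h - 1)*(h + 2)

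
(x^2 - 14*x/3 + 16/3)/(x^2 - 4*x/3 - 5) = (-3*x^2 + 14*x - 16)/(-3*x^2 + 4*x + 15)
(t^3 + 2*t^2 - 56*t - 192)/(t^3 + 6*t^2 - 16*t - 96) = (t - 8)/(t - 4)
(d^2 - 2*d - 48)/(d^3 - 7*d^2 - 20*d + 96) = (d + 6)/(d^2 + d - 12)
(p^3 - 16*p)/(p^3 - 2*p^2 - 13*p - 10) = p*(16 - p^2)/(-p^3 + 2*p^2 + 13*p + 10)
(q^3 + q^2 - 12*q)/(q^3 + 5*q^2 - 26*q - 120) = q*(q - 3)/(q^2 + q - 30)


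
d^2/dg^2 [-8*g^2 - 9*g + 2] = -16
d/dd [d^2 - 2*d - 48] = 2*d - 2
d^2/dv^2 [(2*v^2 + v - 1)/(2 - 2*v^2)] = -1/(v^3 - 3*v^2 + 3*v - 1)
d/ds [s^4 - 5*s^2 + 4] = 4*s^3 - 10*s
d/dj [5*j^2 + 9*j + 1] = 10*j + 9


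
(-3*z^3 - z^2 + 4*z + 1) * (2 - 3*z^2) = 9*z^5 + 3*z^4 - 18*z^3 - 5*z^2 + 8*z + 2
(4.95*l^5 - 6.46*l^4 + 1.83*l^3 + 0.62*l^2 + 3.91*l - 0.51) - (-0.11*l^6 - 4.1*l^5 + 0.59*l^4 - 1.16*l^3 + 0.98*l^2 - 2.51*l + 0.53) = 0.11*l^6 + 9.05*l^5 - 7.05*l^4 + 2.99*l^3 - 0.36*l^2 + 6.42*l - 1.04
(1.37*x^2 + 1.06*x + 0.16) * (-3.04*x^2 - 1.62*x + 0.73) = -4.1648*x^4 - 5.4418*x^3 - 1.2035*x^2 + 0.5146*x + 0.1168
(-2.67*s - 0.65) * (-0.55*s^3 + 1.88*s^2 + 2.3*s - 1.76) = 1.4685*s^4 - 4.6621*s^3 - 7.363*s^2 + 3.2042*s + 1.144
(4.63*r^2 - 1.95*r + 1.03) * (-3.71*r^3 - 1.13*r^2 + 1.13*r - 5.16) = -17.1773*r^5 + 2.0026*r^4 + 3.6141*r^3 - 27.2582*r^2 + 11.2259*r - 5.3148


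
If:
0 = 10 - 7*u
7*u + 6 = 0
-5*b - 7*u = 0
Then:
No Solution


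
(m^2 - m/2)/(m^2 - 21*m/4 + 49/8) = 4*m*(2*m - 1)/(8*m^2 - 42*m + 49)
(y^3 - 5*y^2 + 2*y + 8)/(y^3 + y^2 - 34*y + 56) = (y + 1)/(y + 7)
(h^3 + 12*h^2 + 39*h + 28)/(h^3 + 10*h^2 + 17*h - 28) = (h + 1)/(h - 1)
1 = 1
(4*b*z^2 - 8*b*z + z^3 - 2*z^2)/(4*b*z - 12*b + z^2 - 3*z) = z*(z - 2)/(z - 3)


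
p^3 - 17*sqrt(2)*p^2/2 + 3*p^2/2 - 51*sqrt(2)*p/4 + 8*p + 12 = (p + 3/2)*(p - 8*sqrt(2))*(p - sqrt(2)/2)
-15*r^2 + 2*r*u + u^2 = (-3*r + u)*(5*r + u)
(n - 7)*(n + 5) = n^2 - 2*n - 35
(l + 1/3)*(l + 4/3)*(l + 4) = l^3 + 17*l^2/3 + 64*l/9 + 16/9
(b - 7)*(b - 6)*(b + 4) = b^3 - 9*b^2 - 10*b + 168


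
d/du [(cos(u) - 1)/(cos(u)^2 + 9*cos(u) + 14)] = (cos(u)^2 - 2*cos(u) - 23)*sin(u)/(cos(u)^2 + 9*cos(u) + 14)^2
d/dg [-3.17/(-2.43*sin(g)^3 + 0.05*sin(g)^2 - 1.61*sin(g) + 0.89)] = (-23.1093*sin(g)^2 + 0.317*sin(g) - 5.1037)*cos(g)/(2.43*sin(g)^3 - 0.05*sin(g)^2 + 1.61*sin(g) - 0.89)^2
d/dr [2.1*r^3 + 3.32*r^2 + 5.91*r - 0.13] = 6.3*r^2 + 6.64*r + 5.91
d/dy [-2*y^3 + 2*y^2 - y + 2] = -6*y^2 + 4*y - 1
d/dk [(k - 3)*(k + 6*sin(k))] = k + (k - 3)*(6*cos(k) + 1) + 6*sin(k)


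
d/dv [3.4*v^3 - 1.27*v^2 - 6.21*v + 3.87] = 10.2*v^2 - 2.54*v - 6.21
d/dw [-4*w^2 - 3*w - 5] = -8*w - 3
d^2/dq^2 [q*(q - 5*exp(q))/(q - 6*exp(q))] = (q^3 + 6*q^2*exp(q) - 24*q*exp(q) + 12*exp(q))*exp(q)/(q^3 - 18*q^2*exp(q) + 108*q*exp(2*q) - 216*exp(3*q))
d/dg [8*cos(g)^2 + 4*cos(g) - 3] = -4*(4*cos(g) + 1)*sin(g)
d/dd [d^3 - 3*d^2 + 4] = 3*d*(d - 2)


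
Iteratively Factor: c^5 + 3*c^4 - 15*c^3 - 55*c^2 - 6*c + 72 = (c - 1)*(c^4 + 4*c^3 - 11*c^2 - 66*c - 72) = (c - 1)*(c + 3)*(c^3 + c^2 - 14*c - 24) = (c - 1)*(c + 3)^2*(c^2 - 2*c - 8) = (c - 1)*(c + 2)*(c + 3)^2*(c - 4)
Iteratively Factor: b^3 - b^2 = (b)*(b^2 - b) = b*(b - 1)*(b)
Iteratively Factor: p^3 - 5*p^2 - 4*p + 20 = (p - 2)*(p^2 - 3*p - 10) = (p - 5)*(p - 2)*(p + 2)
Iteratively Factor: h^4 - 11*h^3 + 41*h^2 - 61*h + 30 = (h - 3)*(h^3 - 8*h^2 + 17*h - 10) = (h - 5)*(h - 3)*(h^2 - 3*h + 2) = (h - 5)*(h - 3)*(h - 1)*(h - 2)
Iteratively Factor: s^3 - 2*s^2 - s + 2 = (s + 1)*(s^2 - 3*s + 2) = (s - 1)*(s + 1)*(s - 2)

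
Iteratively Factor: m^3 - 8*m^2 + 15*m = (m - 5)*(m^2 - 3*m) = (m - 5)*(m - 3)*(m)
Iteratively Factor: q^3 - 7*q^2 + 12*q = (q)*(q^2 - 7*q + 12) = q*(q - 3)*(q - 4)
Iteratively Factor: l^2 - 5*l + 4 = (l - 1)*(l - 4)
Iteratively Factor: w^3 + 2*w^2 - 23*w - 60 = (w + 3)*(w^2 - w - 20) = (w + 3)*(w + 4)*(w - 5)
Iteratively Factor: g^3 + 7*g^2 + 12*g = (g)*(g^2 + 7*g + 12) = g*(g + 4)*(g + 3)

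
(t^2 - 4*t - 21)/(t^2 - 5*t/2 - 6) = 2*(-t^2 + 4*t + 21)/(-2*t^2 + 5*t + 12)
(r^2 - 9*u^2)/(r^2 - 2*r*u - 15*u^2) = (r - 3*u)/(r - 5*u)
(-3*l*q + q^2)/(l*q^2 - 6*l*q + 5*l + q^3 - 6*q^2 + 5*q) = q*(-3*l + q)/(l*q^2 - 6*l*q + 5*l + q^3 - 6*q^2 + 5*q)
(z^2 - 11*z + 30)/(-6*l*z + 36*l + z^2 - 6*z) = (z - 5)/(-6*l + z)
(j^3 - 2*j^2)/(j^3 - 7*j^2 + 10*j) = j/(j - 5)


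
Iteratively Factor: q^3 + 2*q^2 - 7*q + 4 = (q + 4)*(q^2 - 2*q + 1) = (q - 1)*(q + 4)*(q - 1)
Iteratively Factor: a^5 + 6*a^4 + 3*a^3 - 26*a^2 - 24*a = (a - 2)*(a^4 + 8*a^3 + 19*a^2 + 12*a) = a*(a - 2)*(a^3 + 8*a^2 + 19*a + 12) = a*(a - 2)*(a + 1)*(a^2 + 7*a + 12) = a*(a - 2)*(a + 1)*(a + 3)*(a + 4)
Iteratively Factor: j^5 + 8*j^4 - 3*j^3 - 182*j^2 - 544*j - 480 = (j + 2)*(j^4 + 6*j^3 - 15*j^2 - 152*j - 240) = (j + 2)*(j + 3)*(j^3 + 3*j^2 - 24*j - 80) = (j + 2)*(j + 3)*(j + 4)*(j^2 - j - 20) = (j + 2)*(j + 3)*(j + 4)^2*(j - 5)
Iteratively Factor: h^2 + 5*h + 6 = (h + 2)*(h + 3)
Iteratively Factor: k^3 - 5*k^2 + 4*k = (k - 4)*(k^2 - k) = k*(k - 4)*(k - 1)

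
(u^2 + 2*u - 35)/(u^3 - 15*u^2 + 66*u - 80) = (u + 7)/(u^2 - 10*u + 16)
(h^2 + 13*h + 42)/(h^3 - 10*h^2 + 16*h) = (h^2 + 13*h + 42)/(h*(h^2 - 10*h + 16))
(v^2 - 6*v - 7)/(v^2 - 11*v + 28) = (v + 1)/(v - 4)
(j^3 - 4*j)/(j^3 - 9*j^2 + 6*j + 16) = j*(j + 2)/(j^2 - 7*j - 8)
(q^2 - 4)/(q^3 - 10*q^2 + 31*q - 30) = (q + 2)/(q^2 - 8*q + 15)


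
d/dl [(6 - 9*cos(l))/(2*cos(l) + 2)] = 15*sin(l)/(2*(cos(l) + 1)^2)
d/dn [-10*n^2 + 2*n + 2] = 2 - 20*n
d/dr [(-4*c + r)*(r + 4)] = -4*c + 2*r + 4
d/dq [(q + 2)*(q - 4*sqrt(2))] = 2*q - 4*sqrt(2) + 2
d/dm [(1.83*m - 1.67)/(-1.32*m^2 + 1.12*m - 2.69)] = (2.4156*m^2 - 4.4088*m - 3.0523)/(1.7424*m^4 - 2.9568*m^3 + 8.356*m^2 - 6.0256*m + 7.2361)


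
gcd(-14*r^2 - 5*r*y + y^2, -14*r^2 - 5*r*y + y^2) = -14*r^2 - 5*r*y + y^2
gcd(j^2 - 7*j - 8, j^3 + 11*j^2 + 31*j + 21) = j + 1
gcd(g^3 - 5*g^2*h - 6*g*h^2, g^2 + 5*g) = g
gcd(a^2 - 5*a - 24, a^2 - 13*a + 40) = a - 8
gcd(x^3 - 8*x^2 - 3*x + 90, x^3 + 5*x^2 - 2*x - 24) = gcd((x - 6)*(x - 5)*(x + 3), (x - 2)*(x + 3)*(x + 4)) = x + 3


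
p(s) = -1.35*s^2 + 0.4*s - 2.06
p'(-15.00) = 40.90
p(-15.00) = -311.81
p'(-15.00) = 40.90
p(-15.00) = -311.81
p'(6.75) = -17.82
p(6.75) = -60.87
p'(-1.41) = 4.21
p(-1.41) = -5.31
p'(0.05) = 0.26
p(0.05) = -2.04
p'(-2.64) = 7.53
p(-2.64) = -12.52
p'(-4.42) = 12.33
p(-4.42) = -30.20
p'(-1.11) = 3.40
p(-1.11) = -4.17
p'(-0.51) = 1.78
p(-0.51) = -2.62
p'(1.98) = -4.95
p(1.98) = -6.56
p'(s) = 0.4 - 2.7*s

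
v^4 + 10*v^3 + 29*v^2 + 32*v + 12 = (v + 1)^2*(v + 2)*(v + 6)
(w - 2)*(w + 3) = w^2 + w - 6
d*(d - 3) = d^2 - 3*d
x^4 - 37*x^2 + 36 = (x - 6)*(x - 1)*(x + 1)*(x + 6)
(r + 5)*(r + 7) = r^2 + 12*r + 35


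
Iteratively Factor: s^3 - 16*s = (s)*(s^2 - 16) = s*(s - 4)*(s + 4)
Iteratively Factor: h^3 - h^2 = (h - 1)*(h^2) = h*(h - 1)*(h)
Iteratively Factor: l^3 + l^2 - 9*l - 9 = (l + 3)*(l^2 - 2*l - 3) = (l + 1)*(l + 3)*(l - 3)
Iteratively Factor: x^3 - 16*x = (x - 4)*(x^2 + 4*x) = (x - 4)*(x + 4)*(x)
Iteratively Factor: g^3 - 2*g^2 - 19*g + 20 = (g + 4)*(g^2 - 6*g + 5) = (g - 5)*(g + 4)*(g - 1)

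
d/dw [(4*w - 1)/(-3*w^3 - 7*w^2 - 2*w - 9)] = (24*w^3 + 19*w^2 - 14*w - 38)/(9*w^6 + 42*w^5 + 61*w^4 + 82*w^3 + 130*w^2 + 36*w + 81)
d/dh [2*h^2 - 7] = 4*h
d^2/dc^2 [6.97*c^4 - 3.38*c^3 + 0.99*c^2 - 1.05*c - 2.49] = 83.64*c^2 - 20.28*c + 1.98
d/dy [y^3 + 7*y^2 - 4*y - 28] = 3*y^2 + 14*y - 4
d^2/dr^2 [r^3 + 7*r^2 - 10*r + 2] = 6*r + 14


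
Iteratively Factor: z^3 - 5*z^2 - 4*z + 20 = (z - 2)*(z^2 - 3*z - 10) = (z - 5)*(z - 2)*(z + 2)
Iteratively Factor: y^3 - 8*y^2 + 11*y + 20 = (y - 5)*(y^2 - 3*y - 4) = (y - 5)*(y - 4)*(y + 1)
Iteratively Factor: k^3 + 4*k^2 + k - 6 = (k + 3)*(k^2 + k - 2) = (k + 2)*(k + 3)*(k - 1)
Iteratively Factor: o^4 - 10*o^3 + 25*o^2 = (o - 5)*(o^3 - 5*o^2) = o*(o - 5)*(o^2 - 5*o) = o*(o - 5)^2*(o)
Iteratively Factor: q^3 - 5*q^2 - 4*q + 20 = (q - 5)*(q^2 - 4) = (q - 5)*(q + 2)*(q - 2)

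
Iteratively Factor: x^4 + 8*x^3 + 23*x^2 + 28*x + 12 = (x + 2)*(x^3 + 6*x^2 + 11*x + 6) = (x + 2)^2*(x^2 + 4*x + 3) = (x + 1)*(x + 2)^2*(x + 3)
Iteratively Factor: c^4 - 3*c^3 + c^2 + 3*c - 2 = (c - 1)*(c^3 - 2*c^2 - c + 2) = (c - 2)*(c - 1)*(c^2 - 1) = (c - 2)*(c - 1)^2*(c + 1)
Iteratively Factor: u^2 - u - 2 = (u + 1)*(u - 2)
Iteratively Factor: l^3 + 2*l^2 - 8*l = (l - 2)*(l^2 + 4*l) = l*(l - 2)*(l + 4)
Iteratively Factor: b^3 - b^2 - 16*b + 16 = (b + 4)*(b^2 - 5*b + 4) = (b - 4)*(b + 4)*(b - 1)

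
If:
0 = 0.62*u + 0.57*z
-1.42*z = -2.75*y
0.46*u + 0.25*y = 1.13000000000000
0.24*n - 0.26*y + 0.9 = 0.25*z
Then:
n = -9.91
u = 3.54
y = -1.99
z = -3.85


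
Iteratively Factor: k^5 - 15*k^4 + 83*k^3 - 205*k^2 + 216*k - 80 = (k - 4)*(k^4 - 11*k^3 + 39*k^2 - 49*k + 20) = (k - 4)*(k - 1)*(k^3 - 10*k^2 + 29*k - 20) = (k - 4)^2*(k - 1)*(k^2 - 6*k + 5) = (k - 5)*(k - 4)^2*(k - 1)*(k - 1)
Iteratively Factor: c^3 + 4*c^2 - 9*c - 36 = (c + 3)*(c^2 + c - 12) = (c + 3)*(c + 4)*(c - 3)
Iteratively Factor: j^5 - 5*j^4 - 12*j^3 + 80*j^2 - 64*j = (j - 1)*(j^4 - 4*j^3 - 16*j^2 + 64*j) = (j - 1)*(j + 4)*(j^3 - 8*j^2 + 16*j) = (j - 4)*(j - 1)*(j + 4)*(j^2 - 4*j) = j*(j - 4)*(j - 1)*(j + 4)*(j - 4)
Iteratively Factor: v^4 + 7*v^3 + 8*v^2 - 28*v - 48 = (v - 2)*(v^3 + 9*v^2 + 26*v + 24) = (v - 2)*(v + 4)*(v^2 + 5*v + 6) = (v - 2)*(v + 2)*(v + 4)*(v + 3)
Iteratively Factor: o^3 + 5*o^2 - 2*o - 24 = (o + 4)*(o^2 + o - 6) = (o + 3)*(o + 4)*(o - 2)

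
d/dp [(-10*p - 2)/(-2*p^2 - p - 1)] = 4*(-5*p^2 - 2*p + 2)/(4*p^4 + 4*p^3 + 5*p^2 + 2*p + 1)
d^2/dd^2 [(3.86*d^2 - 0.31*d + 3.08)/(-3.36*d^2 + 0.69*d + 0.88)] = (-10.898496*d^3 - 277.111296*d^2 + 48.34368*d - 27.501496)/(37.933056*d^6 - 23.369472*d^5 - 25.005456*d^4 + 11.912643*d^3 + 6.549048*d^2 - 1.603008*d - 0.681472)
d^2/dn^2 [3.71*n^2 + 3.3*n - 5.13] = 7.42000000000000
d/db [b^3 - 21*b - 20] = 3*b^2 - 21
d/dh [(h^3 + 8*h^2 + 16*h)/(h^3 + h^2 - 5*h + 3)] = (-7*h^3 - 49*h^2 - 96*h - 48)/(h^5 + 3*h^4 - 6*h^3 - 10*h^2 + 21*h - 9)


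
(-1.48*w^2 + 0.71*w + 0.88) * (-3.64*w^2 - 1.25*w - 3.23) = 5.3872*w^4 - 0.7344*w^3 + 0.6897*w^2 - 3.3933*w - 2.8424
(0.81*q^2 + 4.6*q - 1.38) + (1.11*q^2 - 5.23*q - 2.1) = 1.92*q^2 - 0.630000000000001*q - 3.48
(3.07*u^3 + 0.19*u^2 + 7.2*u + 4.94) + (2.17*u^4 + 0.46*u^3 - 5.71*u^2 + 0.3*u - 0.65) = 2.17*u^4 + 3.53*u^3 - 5.52*u^2 + 7.5*u + 4.29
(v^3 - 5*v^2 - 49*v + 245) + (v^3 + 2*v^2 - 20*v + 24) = 2*v^3 - 3*v^2 - 69*v + 269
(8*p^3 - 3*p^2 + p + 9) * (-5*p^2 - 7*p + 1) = -40*p^5 - 41*p^4 + 24*p^3 - 55*p^2 - 62*p + 9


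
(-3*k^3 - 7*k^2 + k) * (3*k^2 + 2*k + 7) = -9*k^5 - 27*k^4 - 32*k^3 - 47*k^2 + 7*k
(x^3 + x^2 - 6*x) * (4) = 4*x^3 + 4*x^2 - 24*x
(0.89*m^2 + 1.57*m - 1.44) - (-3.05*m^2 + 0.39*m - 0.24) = 3.94*m^2 + 1.18*m - 1.2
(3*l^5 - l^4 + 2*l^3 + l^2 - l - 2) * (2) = 6*l^5 - 2*l^4 + 4*l^3 + 2*l^2 - 2*l - 4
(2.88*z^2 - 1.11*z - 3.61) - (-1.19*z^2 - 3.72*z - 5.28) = 4.07*z^2 + 2.61*z + 1.67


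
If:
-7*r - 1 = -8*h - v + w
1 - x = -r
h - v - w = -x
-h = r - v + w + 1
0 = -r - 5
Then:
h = -10/3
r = -5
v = -22/3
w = 0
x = -4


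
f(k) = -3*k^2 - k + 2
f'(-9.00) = 53.00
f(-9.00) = -232.00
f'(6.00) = -37.00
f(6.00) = -112.00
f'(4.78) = -29.68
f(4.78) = -71.33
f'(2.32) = -14.92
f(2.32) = -16.47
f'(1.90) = -12.40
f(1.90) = -10.73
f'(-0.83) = 3.98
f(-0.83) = 0.76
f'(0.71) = -5.26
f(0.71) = -0.22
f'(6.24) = -38.44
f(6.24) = -121.05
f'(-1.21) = 6.26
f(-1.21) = -1.18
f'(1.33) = -8.98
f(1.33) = -4.64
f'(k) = -6*k - 1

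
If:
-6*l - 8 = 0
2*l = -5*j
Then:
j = 8/15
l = -4/3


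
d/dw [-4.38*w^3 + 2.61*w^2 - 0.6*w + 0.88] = -13.14*w^2 + 5.22*w - 0.6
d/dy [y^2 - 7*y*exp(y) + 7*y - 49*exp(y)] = -7*y*exp(y) + 2*y - 56*exp(y) + 7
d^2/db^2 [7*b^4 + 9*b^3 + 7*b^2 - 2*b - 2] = 84*b^2 + 54*b + 14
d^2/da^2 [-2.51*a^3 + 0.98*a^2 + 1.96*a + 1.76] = 1.96 - 15.06*a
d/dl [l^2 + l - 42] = 2*l + 1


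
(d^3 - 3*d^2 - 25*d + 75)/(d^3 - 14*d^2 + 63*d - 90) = (d + 5)/(d - 6)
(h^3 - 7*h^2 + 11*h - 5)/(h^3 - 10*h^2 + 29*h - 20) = (h - 1)/(h - 4)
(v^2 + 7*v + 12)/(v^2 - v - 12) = (v + 4)/(v - 4)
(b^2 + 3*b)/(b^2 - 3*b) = (b + 3)/(b - 3)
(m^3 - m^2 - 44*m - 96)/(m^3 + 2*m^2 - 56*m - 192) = (m + 3)/(m + 6)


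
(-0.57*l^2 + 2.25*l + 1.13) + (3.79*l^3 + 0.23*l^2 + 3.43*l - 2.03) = 3.79*l^3 - 0.34*l^2 + 5.68*l - 0.9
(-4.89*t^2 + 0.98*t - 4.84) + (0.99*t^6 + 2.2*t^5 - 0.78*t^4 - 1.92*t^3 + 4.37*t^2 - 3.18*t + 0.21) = 0.99*t^6 + 2.2*t^5 - 0.78*t^4 - 1.92*t^3 - 0.52*t^2 - 2.2*t - 4.63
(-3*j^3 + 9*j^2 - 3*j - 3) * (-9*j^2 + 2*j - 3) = 27*j^5 - 87*j^4 + 54*j^3 - 6*j^2 + 3*j + 9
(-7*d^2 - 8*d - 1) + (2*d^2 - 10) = -5*d^2 - 8*d - 11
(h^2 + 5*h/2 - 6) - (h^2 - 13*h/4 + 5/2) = 23*h/4 - 17/2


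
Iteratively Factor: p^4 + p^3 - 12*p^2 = (p + 4)*(p^3 - 3*p^2) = p*(p + 4)*(p^2 - 3*p) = p*(p - 3)*(p + 4)*(p)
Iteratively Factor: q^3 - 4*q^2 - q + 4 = (q + 1)*(q^2 - 5*q + 4) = (q - 1)*(q + 1)*(q - 4)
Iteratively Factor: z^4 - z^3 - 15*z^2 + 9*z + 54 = (z - 3)*(z^3 + 2*z^2 - 9*z - 18) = (z - 3)*(z + 3)*(z^2 - z - 6) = (z - 3)^2*(z + 3)*(z + 2)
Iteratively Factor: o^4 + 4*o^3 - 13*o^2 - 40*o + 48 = (o - 1)*(o^3 + 5*o^2 - 8*o - 48) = (o - 1)*(o + 4)*(o^2 + o - 12) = (o - 3)*(o - 1)*(o + 4)*(o + 4)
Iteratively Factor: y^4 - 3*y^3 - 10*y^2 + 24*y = (y - 2)*(y^3 - y^2 - 12*y) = (y - 2)*(y + 3)*(y^2 - 4*y) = (y - 4)*(y - 2)*(y + 3)*(y)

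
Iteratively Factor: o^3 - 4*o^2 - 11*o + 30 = (o - 2)*(o^2 - 2*o - 15) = (o - 5)*(o - 2)*(o + 3)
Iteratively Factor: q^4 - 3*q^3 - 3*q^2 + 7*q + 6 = (q + 1)*(q^3 - 4*q^2 + q + 6) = (q + 1)^2*(q^2 - 5*q + 6) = (q - 3)*(q + 1)^2*(q - 2)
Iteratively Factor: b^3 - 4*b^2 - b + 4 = (b - 1)*(b^2 - 3*b - 4) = (b - 4)*(b - 1)*(b + 1)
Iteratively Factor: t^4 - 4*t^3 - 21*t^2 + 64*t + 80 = (t + 1)*(t^3 - 5*t^2 - 16*t + 80) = (t - 4)*(t + 1)*(t^2 - t - 20) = (t - 4)*(t + 1)*(t + 4)*(t - 5)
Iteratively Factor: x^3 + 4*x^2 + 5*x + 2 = (x + 1)*(x^2 + 3*x + 2) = (x + 1)^2*(x + 2)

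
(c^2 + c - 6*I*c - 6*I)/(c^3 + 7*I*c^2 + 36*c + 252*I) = (c + 1)/(c^2 + 13*I*c - 42)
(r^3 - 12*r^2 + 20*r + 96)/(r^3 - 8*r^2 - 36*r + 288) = (r + 2)/(r + 6)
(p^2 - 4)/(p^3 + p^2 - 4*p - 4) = 1/(p + 1)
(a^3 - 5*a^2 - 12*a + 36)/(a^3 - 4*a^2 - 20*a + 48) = (a + 3)/(a + 4)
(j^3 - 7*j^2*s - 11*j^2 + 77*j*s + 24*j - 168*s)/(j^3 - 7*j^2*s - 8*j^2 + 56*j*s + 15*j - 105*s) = (j - 8)/(j - 5)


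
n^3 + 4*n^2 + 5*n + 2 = (n + 1)^2*(n + 2)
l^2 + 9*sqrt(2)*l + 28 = (l + 2*sqrt(2))*(l + 7*sqrt(2))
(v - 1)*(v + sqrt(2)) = v^2 - v + sqrt(2)*v - sqrt(2)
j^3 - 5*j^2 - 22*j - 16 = (j - 8)*(j + 1)*(j + 2)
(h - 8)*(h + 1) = h^2 - 7*h - 8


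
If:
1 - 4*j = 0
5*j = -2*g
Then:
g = -5/8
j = 1/4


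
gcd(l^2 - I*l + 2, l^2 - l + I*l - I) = l + I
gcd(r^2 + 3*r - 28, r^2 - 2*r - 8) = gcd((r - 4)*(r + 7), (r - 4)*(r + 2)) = r - 4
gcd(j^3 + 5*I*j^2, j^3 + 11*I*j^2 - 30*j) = j^2 + 5*I*j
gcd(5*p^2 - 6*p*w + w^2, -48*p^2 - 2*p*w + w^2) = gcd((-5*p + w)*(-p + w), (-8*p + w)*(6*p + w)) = 1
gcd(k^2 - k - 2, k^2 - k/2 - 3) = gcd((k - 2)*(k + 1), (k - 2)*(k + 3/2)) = k - 2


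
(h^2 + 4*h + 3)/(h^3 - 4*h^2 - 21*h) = (h + 1)/(h*(h - 7))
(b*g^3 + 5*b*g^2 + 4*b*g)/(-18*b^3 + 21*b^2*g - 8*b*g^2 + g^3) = b*g*(-g^2 - 5*g - 4)/(18*b^3 - 21*b^2*g + 8*b*g^2 - g^3)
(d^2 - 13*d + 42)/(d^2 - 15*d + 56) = (d - 6)/(d - 8)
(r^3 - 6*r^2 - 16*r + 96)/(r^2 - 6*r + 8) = (r^2 - 2*r - 24)/(r - 2)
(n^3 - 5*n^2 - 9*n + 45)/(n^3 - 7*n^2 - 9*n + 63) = (n - 5)/(n - 7)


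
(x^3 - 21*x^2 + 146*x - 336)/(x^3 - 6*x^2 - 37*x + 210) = (x^2 - 14*x + 48)/(x^2 + x - 30)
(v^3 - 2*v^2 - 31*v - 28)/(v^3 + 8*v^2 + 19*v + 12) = (v - 7)/(v + 3)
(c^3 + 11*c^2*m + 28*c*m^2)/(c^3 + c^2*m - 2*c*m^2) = (c^2 + 11*c*m + 28*m^2)/(c^2 + c*m - 2*m^2)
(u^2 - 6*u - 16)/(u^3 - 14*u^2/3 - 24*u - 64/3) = 3/(3*u + 4)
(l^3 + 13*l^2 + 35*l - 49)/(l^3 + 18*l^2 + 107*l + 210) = (l^2 + 6*l - 7)/(l^2 + 11*l + 30)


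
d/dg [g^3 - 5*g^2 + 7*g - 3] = 3*g^2 - 10*g + 7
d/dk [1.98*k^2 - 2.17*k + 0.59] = 3.96*k - 2.17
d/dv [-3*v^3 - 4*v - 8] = -9*v^2 - 4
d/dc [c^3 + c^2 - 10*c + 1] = 3*c^2 + 2*c - 10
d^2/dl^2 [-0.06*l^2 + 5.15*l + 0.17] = -0.120000000000000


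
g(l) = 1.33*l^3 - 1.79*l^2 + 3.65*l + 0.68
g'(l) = 3.99*l^2 - 3.58*l + 3.65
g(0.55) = 2.37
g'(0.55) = 2.89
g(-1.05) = -6.67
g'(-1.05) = 11.81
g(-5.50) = -294.82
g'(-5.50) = 144.04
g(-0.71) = -3.29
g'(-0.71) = 8.20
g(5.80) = 221.13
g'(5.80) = 117.11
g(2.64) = 22.31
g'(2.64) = 22.01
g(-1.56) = -14.42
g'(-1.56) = 18.94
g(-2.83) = -54.13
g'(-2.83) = 45.74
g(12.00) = 2084.96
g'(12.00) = 535.25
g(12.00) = 2084.96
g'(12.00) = 535.25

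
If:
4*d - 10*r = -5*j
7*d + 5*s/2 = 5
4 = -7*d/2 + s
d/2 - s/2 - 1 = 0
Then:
No Solution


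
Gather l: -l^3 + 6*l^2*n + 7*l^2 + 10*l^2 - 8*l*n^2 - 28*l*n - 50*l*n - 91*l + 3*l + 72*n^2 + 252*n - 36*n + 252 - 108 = -l^3 + l^2*(6*n + 17) + l*(-8*n^2 - 78*n - 88) + 72*n^2 + 216*n + 144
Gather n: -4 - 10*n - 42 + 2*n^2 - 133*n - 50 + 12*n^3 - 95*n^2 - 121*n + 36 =12*n^3 - 93*n^2 - 264*n - 60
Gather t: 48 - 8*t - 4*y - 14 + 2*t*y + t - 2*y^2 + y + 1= t*(2*y - 7) - 2*y^2 - 3*y + 35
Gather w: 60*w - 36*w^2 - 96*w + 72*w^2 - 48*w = 36*w^2 - 84*w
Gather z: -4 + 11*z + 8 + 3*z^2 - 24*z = 3*z^2 - 13*z + 4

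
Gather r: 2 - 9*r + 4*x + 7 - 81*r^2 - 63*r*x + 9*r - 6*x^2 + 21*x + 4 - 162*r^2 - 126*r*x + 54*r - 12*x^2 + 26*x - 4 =-243*r^2 + r*(54 - 189*x) - 18*x^2 + 51*x + 9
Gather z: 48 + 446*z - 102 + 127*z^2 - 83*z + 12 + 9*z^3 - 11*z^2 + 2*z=9*z^3 + 116*z^2 + 365*z - 42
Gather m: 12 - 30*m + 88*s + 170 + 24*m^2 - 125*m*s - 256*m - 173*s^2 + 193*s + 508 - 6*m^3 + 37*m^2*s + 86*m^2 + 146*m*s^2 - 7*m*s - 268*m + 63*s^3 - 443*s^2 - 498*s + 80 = -6*m^3 + m^2*(37*s + 110) + m*(146*s^2 - 132*s - 554) + 63*s^3 - 616*s^2 - 217*s + 770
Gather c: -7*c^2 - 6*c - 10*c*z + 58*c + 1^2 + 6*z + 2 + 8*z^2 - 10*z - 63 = -7*c^2 + c*(52 - 10*z) + 8*z^2 - 4*z - 60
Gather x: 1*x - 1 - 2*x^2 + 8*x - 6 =-2*x^2 + 9*x - 7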